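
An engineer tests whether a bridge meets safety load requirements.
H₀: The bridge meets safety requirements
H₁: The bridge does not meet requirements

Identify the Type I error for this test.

Type I error: rejecting H₀ when it is actually true (false positive).
Type II error: failing to reject H₀ when H₁ is actually true (false negative).

Answer: Unnecessarily closing a safe bridge for repairs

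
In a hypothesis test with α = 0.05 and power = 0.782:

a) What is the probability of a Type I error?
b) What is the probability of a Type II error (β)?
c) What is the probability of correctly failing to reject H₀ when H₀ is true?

a) Type I error probability = α = 0.05
b) Power = P(reject H₀ | H₁ true) = 1 - β = 0.782, so Type II error probability = β = 1 - Power = 0.218
c) P(fail to reject H₀ | H₀ true) = 1 - α = 0.95

Answer: a) 0.05, b) 0.218, c) 0.95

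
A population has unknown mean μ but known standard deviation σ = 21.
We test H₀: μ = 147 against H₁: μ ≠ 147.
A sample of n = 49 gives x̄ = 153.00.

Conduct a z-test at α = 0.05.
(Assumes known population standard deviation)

Standard error: SE = σ/√n = 21/√49 = 3.0000
z-statistic: z = (x̄ - μ₀)/SE = (153.00 - 147)/3.0000 = 2.0000
Critical value: ±1.960
p-value = 0.0455
Decision: reject H₀

Answer: z = 2.0000, reject H₀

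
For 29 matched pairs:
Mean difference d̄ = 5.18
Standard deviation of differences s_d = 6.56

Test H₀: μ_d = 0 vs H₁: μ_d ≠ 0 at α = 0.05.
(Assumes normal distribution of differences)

Answer: t = 4.2522, reject H₀

Derivation:
df = n - 1 = 28
SE = s_d/√n = 6.56/√29 = 1.2182
t = d̄/SE = 5.18/1.2182 = 4.2522
Critical value: t_{0.025,28} = ±2.048
p-value ≈ 0.0002
Decision: reject H₀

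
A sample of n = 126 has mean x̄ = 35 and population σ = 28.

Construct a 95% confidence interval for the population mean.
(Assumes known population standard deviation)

Answer: (30.1110, 39.8890)

Derivation:
Confidence level: 95%, α = 0.05
z_0.025 = 1.960
SE = σ/√n = 28/√126 = 2.4944
Margin of error = 1.960 × 2.4944 = 4.8890
CI: x̄ ± margin = 35 ± 4.8890
CI: (30.1110, 39.8890)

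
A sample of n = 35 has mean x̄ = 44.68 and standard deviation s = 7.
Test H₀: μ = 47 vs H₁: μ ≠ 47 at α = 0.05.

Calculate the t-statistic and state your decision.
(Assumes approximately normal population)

Answer: t = -1.9608, fail to reject H₀

Derivation:
df = n - 1 = 34
SE = s/√n = 7/√35 = 1.1832
t = (x̄ - μ₀)/SE = (44.68 - 47)/1.1832 = -1.9608
Critical value: t_{0.025,34} = ±2.032
p-value ≈ 0.0581
Decision: fail to reject H₀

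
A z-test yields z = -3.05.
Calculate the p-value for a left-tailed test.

Answer: p-value ≈ 0.0011

Derivation:
For z = -3.05:
p = P(Z < -3.05) = Φ(-3.05) = 0.0011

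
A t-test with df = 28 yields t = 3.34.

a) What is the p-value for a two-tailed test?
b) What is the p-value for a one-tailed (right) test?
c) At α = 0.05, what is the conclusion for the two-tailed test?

Answer: a) 0.0024, b) 0.0012, c) reject H₀

Derivation:
Using t-distribution with df = 28:
a) Two-tailed: p = 2×P(T > 3.34) = 0.0024
b) One-tailed: p = P(T > 3.34) = 0.0012
c) 0.0024 < 0.05, reject H₀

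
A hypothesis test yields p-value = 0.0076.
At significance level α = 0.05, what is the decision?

Answer: reject H₀

Derivation:
Compare p-value to α:
0.0076 < 0.05
Decision: reject H₀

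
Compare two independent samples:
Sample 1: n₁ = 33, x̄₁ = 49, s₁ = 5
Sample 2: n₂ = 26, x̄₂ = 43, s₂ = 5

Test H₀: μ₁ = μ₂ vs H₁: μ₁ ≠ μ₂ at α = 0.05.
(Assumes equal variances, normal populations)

Answer: t = 4.5763, reject H₀

Derivation:
Pooled variance: s²_p = [32×5² + 25×5²]/(57) = 25.0000
s_p = 5.0000
SE = s_p×√(1/n₁ + 1/n₂) = 5.0000×√(1/33 + 1/26) = 1.3111
t = (x̄₁ - x̄₂)/SE = (49 - 43)/1.3111 = 4.5763
df = 57, t-critical = ±2.002
Decision: reject H₀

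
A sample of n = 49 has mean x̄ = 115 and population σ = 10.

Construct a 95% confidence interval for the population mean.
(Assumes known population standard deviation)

Confidence level: 95%, α = 0.05
z_0.025 = 1.960
SE = σ/√n = 10/√49 = 1.4286
Margin of error = 1.960 × 1.4286 = 2.8001
CI: x̄ ± margin = 115 ± 2.8001
CI: (112.1999, 117.8001)

Answer: (112.1999, 117.8001)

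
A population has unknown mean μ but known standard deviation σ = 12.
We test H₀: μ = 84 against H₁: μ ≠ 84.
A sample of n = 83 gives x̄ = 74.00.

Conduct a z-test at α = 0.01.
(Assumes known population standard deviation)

Answer: z = -7.5919, reject H₀

Derivation:
Standard error: SE = σ/√n = 12/√83 = 1.3172
z-statistic: z = (x̄ - μ₀)/SE = (74.00 - 84)/1.3172 = -7.5919
Critical value: ±2.576
p-value < 0.0001
Decision: reject H₀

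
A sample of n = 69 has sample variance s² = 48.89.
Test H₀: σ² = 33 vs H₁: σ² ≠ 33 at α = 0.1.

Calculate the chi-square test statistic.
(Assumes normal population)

df = n - 1 = 68
χ² = (n-1)s²/σ₀² = 68×48.89/33 = 100.7430
Critical values: χ²_{0.95,68} = 50.020, χ²_{0.05,68} = 88.250
Rejection region: χ² < 50.020 or χ² > 88.250
Decision: reject H₀

Answer: χ² = 100.7430, reject H₀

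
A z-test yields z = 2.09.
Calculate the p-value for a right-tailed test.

For z = 2.09:
p = P(Z > 2.09) = 1 - Φ(2.09) = 0.0183

Answer: p-value ≈ 0.0183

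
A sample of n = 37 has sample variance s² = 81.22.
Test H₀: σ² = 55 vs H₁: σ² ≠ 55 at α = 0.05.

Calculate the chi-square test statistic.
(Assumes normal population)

df = n - 1 = 36
χ² = (n-1)s²/σ₀² = 36×81.22/55 = 53.1622
Critical values: χ²_{0.975,36} = 21.336, χ²_{0.025,36} = 54.437
Rejection region: χ² < 21.336 or χ² > 54.437
Decision: fail to reject H₀

Answer: χ² = 53.1622, fail to reject H₀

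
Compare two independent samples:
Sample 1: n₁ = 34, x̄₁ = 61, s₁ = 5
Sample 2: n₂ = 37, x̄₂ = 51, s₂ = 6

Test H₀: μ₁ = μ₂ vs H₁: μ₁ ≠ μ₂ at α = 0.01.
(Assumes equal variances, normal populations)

Pooled variance: s²_p = [33×5² + 36×6²]/(69) = 30.7391
s_p = 5.5443
SE = s_p×√(1/n₁ + 1/n₂) = 5.5443×√(1/34 + 1/37) = 1.3172
t = (x̄₁ - x̄₂)/SE = (61 - 51)/1.3172 = 7.5919
df = 69, t-critical = ±2.649
Decision: reject H₀

Answer: t = 7.5919, reject H₀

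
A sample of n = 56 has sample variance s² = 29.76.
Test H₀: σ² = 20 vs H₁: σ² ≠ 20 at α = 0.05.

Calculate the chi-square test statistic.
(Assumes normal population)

df = n - 1 = 55
χ² = (n-1)s²/σ₀² = 55×29.76/20 = 81.8400
Critical values: χ²_{0.975,55} = 36.398, χ²_{0.025,55} = 77.380
Rejection region: χ² < 36.398 or χ² > 77.380
Decision: reject H₀

Answer: χ² = 81.8400, reject H₀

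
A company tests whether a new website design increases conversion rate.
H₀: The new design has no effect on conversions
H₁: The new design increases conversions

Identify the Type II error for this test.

Type I error (α): Rejecting H₀ when H₀ is true
Type II error (β): Failing to reject H₀ when H₁ is true

Answer: Keeping the old design when the new one would have increased conversions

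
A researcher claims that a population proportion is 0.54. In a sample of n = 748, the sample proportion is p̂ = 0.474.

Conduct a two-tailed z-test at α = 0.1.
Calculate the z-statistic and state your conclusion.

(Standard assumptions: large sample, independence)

H₀: p = 0.54, H₁: p ≠ 0.54
Standard error: SE = √(p₀(1-p₀)/n) = √(0.54×0.46/748) = 0.018223
z-statistic: z = (p̂ - p₀)/SE = (0.474 - 0.54)/0.018223 = -3.6218
Critical value: z_0.05 = ±1.645
p-value = 0.0003
Decision: reject H₀ at α = 0.1

Answer: z = -3.6218, reject H₀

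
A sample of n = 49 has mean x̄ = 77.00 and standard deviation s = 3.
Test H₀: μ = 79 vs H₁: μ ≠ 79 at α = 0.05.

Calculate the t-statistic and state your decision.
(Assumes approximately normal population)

Answer: t = -4.6664, reject H₀

Derivation:
df = n - 1 = 48
SE = s/√n = 3/√49 = 0.4286
t = (x̄ - μ₀)/SE = (77.00 - 79)/0.4286 = -4.6664
Critical value: t_{0.025,48} = ±2.011
p-value < 0.0001
Decision: reject H₀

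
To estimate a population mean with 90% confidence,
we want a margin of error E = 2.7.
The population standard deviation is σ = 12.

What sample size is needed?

Answer: n = 54

Derivation:
z_0.05 = 1.645
n = (z×σ/E)² = (1.645×12/2.7)²
n = 53.4523
Round up: n = 54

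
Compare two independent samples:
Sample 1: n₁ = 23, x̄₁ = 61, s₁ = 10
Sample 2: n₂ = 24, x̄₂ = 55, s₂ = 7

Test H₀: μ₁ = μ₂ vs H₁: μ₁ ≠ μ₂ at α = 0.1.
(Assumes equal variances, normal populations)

Answer: t = 2.3914, reject H₀

Derivation:
Pooled variance: s²_p = [22×10² + 23×7²]/(45) = 73.9333
s_p = 8.5984
SE = s_p×√(1/n₁ + 1/n₂) = 8.5984×√(1/23 + 1/24) = 2.5090
t = (x̄₁ - x̄₂)/SE = (61 - 55)/2.5090 = 2.3914
df = 45, t-critical = ±1.679
Decision: reject H₀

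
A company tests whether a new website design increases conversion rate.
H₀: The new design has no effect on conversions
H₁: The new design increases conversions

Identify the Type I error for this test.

Answer: Switching to a new design that doesn't actually help

Derivation:
A Type I error (probability α) occurs when we reject a true H₀.
A Type II error (probability β) occurs when we fail to reject a false H₀.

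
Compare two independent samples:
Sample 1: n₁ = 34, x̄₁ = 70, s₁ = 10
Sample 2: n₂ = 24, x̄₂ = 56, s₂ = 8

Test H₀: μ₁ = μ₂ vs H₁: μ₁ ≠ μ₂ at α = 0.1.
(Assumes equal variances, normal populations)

Pooled variance: s²_p = [33×10² + 23×8²]/(56) = 85.2143
s_p = 9.2312
SE = s_p×√(1/n₁ + 1/n₂) = 9.2312×√(1/34 + 1/24) = 2.4611
t = (x̄₁ - x̄₂)/SE = (70 - 56)/2.4611 = 5.6885
df = 56, t-critical = ±1.673
Decision: reject H₀

Answer: t = 5.6885, reject H₀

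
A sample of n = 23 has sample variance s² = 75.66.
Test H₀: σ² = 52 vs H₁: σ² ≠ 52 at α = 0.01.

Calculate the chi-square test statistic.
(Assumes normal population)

df = n - 1 = 22
χ² = (n-1)s²/σ₀² = 22×75.66/52 = 32.0100
Critical values: χ²_{0.995,22} = 8.643, χ²_{0.005,22} = 42.796
Rejection region: χ² < 8.643 or χ² > 42.796
Decision: fail to reject H₀

Answer: χ² = 32.0100, fail to reject H₀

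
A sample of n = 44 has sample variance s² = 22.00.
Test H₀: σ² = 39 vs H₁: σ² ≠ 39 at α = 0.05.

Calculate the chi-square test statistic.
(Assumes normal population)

df = n - 1 = 43
χ² = (n-1)s²/σ₀² = 43×22.00/39 = 24.2564
Critical values: χ²_{0.975,43} = 26.785, χ²_{0.025,43} = 62.990
Rejection region: χ² < 26.785 or χ² > 62.990
Decision: reject H₀

Answer: χ² = 24.2564, reject H₀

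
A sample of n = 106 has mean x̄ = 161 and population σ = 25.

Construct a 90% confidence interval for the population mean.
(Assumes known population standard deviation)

Answer: (157.0056, 164.9944)

Derivation:
Confidence level: 90%, α = 0.1
z_0.05 = 1.645
SE = σ/√n = 25/√106 = 2.4282
Margin of error = 1.645 × 2.4282 = 3.9944
CI: x̄ ± margin = 161 ± 3.9944
CI: (157.0056, 164.9944)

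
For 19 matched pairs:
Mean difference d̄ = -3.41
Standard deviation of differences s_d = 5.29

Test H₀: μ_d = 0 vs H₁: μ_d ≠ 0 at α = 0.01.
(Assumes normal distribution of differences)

df = n - 1 = 18
SE = s_d/√n = 5.29/√19 = 1.2136
t = d̄/SE = -3.41/1.2136 = -2.8098
Critical value: t_{0.005,18} = ±2.878
p-value ≈ 0.0116
Decision: fail to reject H₀

Answer: t = -2.8098, fail to reject H₀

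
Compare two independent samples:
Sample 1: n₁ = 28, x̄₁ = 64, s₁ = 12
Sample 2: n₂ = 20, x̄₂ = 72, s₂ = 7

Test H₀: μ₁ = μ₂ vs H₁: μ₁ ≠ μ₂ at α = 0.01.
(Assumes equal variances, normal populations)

Pooled variance: s²_p = [27×12² + 19×7²]/(46) = 104.7609
s_p = 10.2353
SE = s_p×√(1/n₁ + 1/n₂) = 10.2353×√(1/28 + 1/20) = 2.9966
t = (x̄₁ - x̄₂)/SE = (64 - 72)/2.9966 = -2.6697
df = 46, t-critical = ±2.687
Decision: fail to reject H₀

Answer: t = -2.6697, fail to reject H₀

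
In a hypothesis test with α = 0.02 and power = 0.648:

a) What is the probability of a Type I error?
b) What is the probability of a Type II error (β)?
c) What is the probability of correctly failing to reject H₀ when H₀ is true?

a) Type I error probability = α = 0.02
b) Power = P(reject H₀ | H₁ true) = 1 - β = 0.648, so Type II error probability = β = 1 - Power = 0.352
c) P(fail to reject H₀ | H₀ true) = 1 - α = 0.98

Answer: a) 0.02, b) 0.352, c) 0.98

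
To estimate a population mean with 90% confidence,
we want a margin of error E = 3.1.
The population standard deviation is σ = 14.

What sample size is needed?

Answer: n = 56

Derivation:
z_0.05 = 1.645
n = (z×σ/E)² = (1.645×14/3.1)²
n = 55.1905
Round up: n = 56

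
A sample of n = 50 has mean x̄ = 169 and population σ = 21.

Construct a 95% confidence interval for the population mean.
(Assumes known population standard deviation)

Answer: (163.1792, 174.8208)

Derivation:
Confidence level: 95%, α = 0.05
z_0.025 = 1.960
SE = σ/√n = 21/√50 = 2.9698
Margin of error = 1.960 × 2.9698 = 5.8208
CI: x̄ ± margin = 169 ± 5.8208
CI: (163.1792, 174.8208)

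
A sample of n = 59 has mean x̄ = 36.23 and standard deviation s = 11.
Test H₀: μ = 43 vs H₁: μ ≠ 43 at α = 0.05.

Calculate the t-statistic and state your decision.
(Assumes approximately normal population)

df = n - 1 = 58
SE = s/√n = 11/√59 = 1.4321
t = (x̄ - μ₀)/SE = (36.23 - 43)/1.4321 = -4.7273
Critical value: t_{0.025,58} = ±2.002
p-value < 0.0001
Decision: reject H₀

Answer: t = -4.7273, reject H₀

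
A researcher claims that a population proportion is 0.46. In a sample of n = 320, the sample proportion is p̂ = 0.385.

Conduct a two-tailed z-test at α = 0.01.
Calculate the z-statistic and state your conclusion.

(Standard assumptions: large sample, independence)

H₀: p = 0.46, H₁: p ≠ 0.46
Standard error: SE = √(p₀(1-p₀)/n) = √(0.46×0.54/320) = 0.027861
z-statistic: z = (p̂ - p₀)/SE = (0.385 - 0.46)/0.027861 = -2.6919
Critical value: z_0.005 = ±2.576
p-value = 0.0071
Decision: reject H₀ at α = 0.01

Answer: z = -2.6919, reject H₀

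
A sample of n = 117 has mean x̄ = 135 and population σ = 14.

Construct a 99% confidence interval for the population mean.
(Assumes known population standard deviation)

Confidence level: 99%, α = 0.01
z_0.005 = 2.576
SE = σ/√n = 14/√117 = 1.2943
Margin of error = 2.576 × 1.2943 = 3.3341
CI: x̄ ± margin = 135 ± 3.3341
CI: (131.6659, 138.3341)

Answer: (131.6659, 138.3341)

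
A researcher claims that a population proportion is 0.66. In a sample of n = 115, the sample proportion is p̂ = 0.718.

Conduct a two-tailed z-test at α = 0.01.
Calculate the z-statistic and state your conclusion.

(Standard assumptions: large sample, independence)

Answer: z = 1.3130, fail to reject H₀

Derivation:
H₀: p = 0.66, H₁: p ≠ 0.66
Standard error: SE = √(p₀(1-p₀)/n) = √(0.66×0.34/115) = 0.044174
z-statistic: z = (p̂ - p₀)/SE = (0.718 - 0.66)/0.044174 = 1.3130
Critical value: z_0.005 = ±2.576
p-value = 0.1892
Decision: fail to reject H₀ at α = 0.01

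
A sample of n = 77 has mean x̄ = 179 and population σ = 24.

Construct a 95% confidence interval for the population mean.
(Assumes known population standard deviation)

Confidence level: 95%, α = 0.05
z_0.025 = 1.960
SE = σ/√n = 24/√77 = 2.7351
Margin of error = 1.960 × 2.7351 = 5.3608
CI: x̄ ± margin = 179 ± 5.3608
CI: (173.6392, 184.3608)

Answer: (173.6392, 184.3608)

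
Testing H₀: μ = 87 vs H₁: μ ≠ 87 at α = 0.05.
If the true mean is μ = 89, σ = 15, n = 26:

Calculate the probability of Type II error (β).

SE = σ/√n = 15/√26 = 2.9417
Critical values: μ₀ ± z_0.025×SE = 87 ± 1.960×2.9417
Acceptance region: (81.2343, 92.7657)
Under H₁ (μ = 89): z_high = (92.7657 - 89)/2.9417 = 1.2801, z_low = (81.2343 - 89)/2.9417 = -2.6399
β = P(not reject | H₁) = Φ(1.2801) - Φ(-2.6399) ≈ 0.8956

Answer: β ≈ 0.8956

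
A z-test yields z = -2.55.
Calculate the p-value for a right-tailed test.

For z = -2.55:
p = P(Z > -2.55) = 1 - Φ(-2.55) = 0.9946

Answer: p-value ≈ 0.9946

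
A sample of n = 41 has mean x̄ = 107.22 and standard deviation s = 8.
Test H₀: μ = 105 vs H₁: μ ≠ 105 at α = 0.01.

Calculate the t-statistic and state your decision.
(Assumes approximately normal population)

Answer: t = 1.7769, fail to reject H₀

Derivation:
df = n - 1 = 40
SE = s/√n = 8/√41 = 1.2494
t = (x̄ - μ₀)/SE = (107.22 - 105)/1.2494 = 1.7769
Critical value: t_{0.005,40} = ±2.704
p-value ≈ 0.0832
Decision: fail to reject H₀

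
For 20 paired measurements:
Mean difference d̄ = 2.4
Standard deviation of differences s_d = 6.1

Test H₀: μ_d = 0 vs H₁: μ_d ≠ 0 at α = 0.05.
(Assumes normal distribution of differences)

Answer: t = 1.7595, fail to reject H₀

Derivation:
df = n - 1 = 19
SE = s_d/√n = 6.1/√20 = 1.3640
t = d̄/SE = 2.4/1.3640 = 1.7595
Critical value: t_{0.025,19} = ±2.093
p-value ≈ 0.0946
Decision: fail to reject H₀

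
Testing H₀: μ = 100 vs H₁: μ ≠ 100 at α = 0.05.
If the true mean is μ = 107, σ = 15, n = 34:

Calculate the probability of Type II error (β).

Answer: β ≈ 0.2233

Derivation:
SE = σ/√n = 15/√34 = 2.5725
Critical values: μ₀ ± z_0.025×SE = 100 ± 1.960×2.5725
Acceptance region: (94.9579, 105.0421)
Under H₁ (μ = 107): z_high = (105.0421 - 107)/2.5725 = -0.7611, z_low = (94.9579 - 107)/2.5725 = -4.6811
β = P(not reject | H₁) = Φ(-0.7611) - Φ(-4.6811) ≈ 0.2233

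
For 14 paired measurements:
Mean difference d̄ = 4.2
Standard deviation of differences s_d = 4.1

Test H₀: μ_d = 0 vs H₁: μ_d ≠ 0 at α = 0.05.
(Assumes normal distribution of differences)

Answer: t = 3.8328, reject H₀

Derivation:
df = n - 1 = 13
SE = s_d/√n = 4.1/√14 = 1.0958
t = d̄/SE = 4.2/1.0958 = 3.8328
Critical value: t_{0.025,13} = ±2.160
p-value ≈ 0.0021
Decision: reject H₀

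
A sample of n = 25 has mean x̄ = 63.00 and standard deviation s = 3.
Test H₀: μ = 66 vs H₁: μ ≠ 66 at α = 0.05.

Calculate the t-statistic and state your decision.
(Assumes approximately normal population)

df = n - 1 = 24
SE = s/√n = 3/√25 = 0.6000
t = (x̄ - μ₀)/SE = (63.00 - 66)/0.6000 = -5.0000
Critical value: t_{0.025,24} = ±2.064
p-value < 0.0001
Decision: reject H₀

Answer: t = -5.0000, reject H₀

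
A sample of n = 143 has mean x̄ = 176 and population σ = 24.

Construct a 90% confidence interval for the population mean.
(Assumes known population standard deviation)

Answer: (172.6985, 179.3015)

Derivation:
Confidence level: 90%, α = 0.1
z_0.05 = 1.645
SE = σ/√n = 24/√143 = 2.0070
Margin of error = 1.645 × 2.0070 = 3.3015
CI: x̄ ± margin = 176 ± 3.3015
CI: (172.6985, 179.3015)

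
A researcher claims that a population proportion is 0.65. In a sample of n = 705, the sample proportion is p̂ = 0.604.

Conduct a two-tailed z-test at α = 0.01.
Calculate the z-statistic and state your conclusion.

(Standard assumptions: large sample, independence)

Answer: z = -2.5607, fail to reject H₀

Derivation:
H₀: p = 0.65, H₁: p ≠ 0.65
Standard error: SE = √(p₀(1-p₀)/n) = √(0.65×0.35/705) = 0.017964
z-statistic: z = (p̂ - p₀)/SE = (0.604 - 0.65)/0.017964 = -2.5607
Critical value: z_0.005 = ±2.576
p-value = 0.0104
Decision: fail to reject H₀ at α = 0.01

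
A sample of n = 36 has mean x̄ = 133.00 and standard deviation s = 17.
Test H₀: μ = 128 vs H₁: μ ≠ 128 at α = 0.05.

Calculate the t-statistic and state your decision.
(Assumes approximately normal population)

Answer: t = 1.7647, fail to reject H₀

Derivation:
df = n - 1 = 35
SE = s/√n = 17/√36 = 2.8333
t = (x̄ - μ₀)/SE = (133.00 - 128)/2.8333 = 1.7647
Critical value: t_{0.025,35} = ±2.030
p-value ≈ 0.0863
Decision: fail to reject H₀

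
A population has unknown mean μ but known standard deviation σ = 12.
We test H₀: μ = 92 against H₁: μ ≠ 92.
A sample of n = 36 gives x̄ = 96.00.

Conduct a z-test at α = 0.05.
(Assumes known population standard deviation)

Standard error: SE = σ/√n = 12/√36 = 2.0000
z-statistic: z = (x̄ - μ₀)/SE = (96.00 - 92)/2.0000 = 2.0000
Critical value: ±1.960
p-value = 0.0455
Decision: reject H₀

Answer: z = 2.0000, reject H₀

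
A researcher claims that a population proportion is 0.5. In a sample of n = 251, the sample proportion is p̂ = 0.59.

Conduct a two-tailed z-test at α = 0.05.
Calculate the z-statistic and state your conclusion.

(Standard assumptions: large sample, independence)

Answer: z = 2.8517, reject H₀

Derivation:
H₀: p = 0.5, H₁: p ≠ 0.5
Standard error: SE = √(p₀(1-p₀)/n) = √(0.5×0.5/251) = 0.031560
z-statistic: z = (p̂ - p₀)/SE = (0.59 - 0.5)/0.031560 = 2.8517
Critical value: z_0.025 = ±1.960
p-value = 0.0043
Decision: reject H₀ at α = 0.05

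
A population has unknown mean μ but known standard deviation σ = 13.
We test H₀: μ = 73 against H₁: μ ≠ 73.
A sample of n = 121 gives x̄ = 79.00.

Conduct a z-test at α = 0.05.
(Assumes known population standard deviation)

Answer: z = 5.0770, reject H₀

Derivation:
Standard error: SE = σ/√n = 13/√121 = 1.1818
z-statistic: z = (x̄ - μ₀)/SE = (79.00 - 73)/1.1818 = 5.0770
Critical value: ±1.960
p-value < 0.0001
Decision: reject H₀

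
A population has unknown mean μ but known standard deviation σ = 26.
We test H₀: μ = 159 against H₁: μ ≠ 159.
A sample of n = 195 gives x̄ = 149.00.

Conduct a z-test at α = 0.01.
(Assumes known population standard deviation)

Standard error: SE = σ/√n = 26/√195 = 1.8619
z-statistic: z = (x̄ - μ₀)/SE = (149.00 - 159)/1.8619 = -5.3709
Critical value: ±2.576
p-value < 0.0001
Decision: reject H₀

Answer: z = -5.3709, reject H₀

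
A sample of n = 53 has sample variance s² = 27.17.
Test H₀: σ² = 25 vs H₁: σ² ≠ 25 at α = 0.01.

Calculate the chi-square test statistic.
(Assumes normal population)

Answer: χ² = 56.5136, fail to reject H₀

Derivation:
df = n - 1 = 52
χ² = (n-1)s²/σ₀² = 52×27.17/25 = 56.5136
Critical values: χ²_{0.995,52} = 29.481, χ²_{0.005,52} = 82.001
Rejection region: χ² < 29.481 or χ² > 82.001
Decision: fail to reject H₀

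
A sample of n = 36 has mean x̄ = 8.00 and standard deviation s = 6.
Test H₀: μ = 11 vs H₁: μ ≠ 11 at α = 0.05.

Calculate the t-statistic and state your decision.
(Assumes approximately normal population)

df = n - 1 = 35
SE = s/√n = 6/√36 = 1.0000
t = (x̄ - μ₀)/SE = (8.00 - 11)/1.0000 = -3.0000
Critical value: t_{0.025,35} = ±2.030
p-value ≈ 0.0049
Decision: reject H₀

Answer: t = -3.0000, reject H₀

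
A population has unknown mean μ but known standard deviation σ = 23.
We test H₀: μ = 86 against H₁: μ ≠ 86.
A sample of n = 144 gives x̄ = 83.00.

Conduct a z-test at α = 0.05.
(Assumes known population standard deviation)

Answer: z = -1.5652, fail to reject H₀

Derivation:
Standard error: SE = σ/√n = 23/√144 = 1.9167
z-statistic: z = (x̄ - μ₀)/SE = (83.00 - 86)/1.9167 = -1.5652
Critical value: ±1.960
p-value = 0.1175
Decision: fail to reject H₀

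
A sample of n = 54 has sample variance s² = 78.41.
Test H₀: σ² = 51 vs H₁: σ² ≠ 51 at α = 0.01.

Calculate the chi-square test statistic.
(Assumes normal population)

df = n - 1 = 53
χ² = (n-1)s²/σ₀² = 53×78.41/51 = 81.4849
Critical values: χ²_{0.995,53} = 30.230, χ²_{0.005,53} = 83.253
Rejection region: χ² < 30.230 or χ² > 83.253
Decision: fail to reject H₀

Answer: χ² = 81.4849, fail to reject H₀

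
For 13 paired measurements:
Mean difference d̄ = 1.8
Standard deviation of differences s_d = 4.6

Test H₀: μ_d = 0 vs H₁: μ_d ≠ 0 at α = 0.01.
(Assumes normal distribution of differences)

df = n - 1 = 12
SE = s_d/√n = 4.6/√13 = 1.2758
t = d̄/SE = 1.8/1.2758 = 1.4109
Critical value: t_{0.005,12} = ±3.055
p-value ≈ 0.1837
Decision: fail to reject H₀

Answer: t = 1.4109, fail to reject H₀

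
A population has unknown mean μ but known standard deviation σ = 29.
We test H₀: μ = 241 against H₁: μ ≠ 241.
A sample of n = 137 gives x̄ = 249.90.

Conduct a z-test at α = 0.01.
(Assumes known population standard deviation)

Answer: z = 3.5922, reject H₀

Derivation:
Standard error: SE = σ/√n = 29/√137 = 2.4776
z-statistic: z = (x̄ - μ₀)/SE = (249.90 - 241)/2.4776 = 3.5922
Critical value: ±2.576
p-value = 0.0003
Decision: reject H₀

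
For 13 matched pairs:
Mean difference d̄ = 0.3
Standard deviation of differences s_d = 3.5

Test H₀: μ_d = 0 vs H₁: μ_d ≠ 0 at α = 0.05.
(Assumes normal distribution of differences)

Answer: t = 0.3091, fail to reject H₀

Derivation:
df = n - 1 = 12
SE = s_d/√n = 3.5/√13 = 0.9707
t = d̄/SE = 0.3/0.9707 = 0.3091
Critical value: t_{0.025,12} = ±2.179
p-value ≈ 0.7625
Decision: fail to reject H₀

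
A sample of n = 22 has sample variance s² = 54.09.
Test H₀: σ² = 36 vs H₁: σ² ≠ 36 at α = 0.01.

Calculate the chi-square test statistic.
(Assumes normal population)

df = n - 1 = 21
χ² = (n-1)s²/σ₀² = 21×54.09/36 = 31.5525
Critical values: χ²_{0.995,21} = 8.034, χ²_{0.005,21} = 41.401
Rejection region: χ² < 8.034 or χ² > 41.401
Decision: fail to reject H₀

Answer: χ² = 31.5525, fail to reject H₀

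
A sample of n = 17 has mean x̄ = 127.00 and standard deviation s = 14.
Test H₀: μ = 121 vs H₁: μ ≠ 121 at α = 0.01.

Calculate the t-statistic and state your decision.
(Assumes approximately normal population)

df = n - 1 = 16
SE = s/√n = 14/√17 = 3.3955
t = (x̄ - μ₀)/SE = (127.00 - 121)/3.3955 = 1.7670
Critical value: t_{0.005,16} = ±2.921
p-value ≈ 0.0963
Decision: fail to reject H₀

Answer: t = 1.7670, fail to reject H₀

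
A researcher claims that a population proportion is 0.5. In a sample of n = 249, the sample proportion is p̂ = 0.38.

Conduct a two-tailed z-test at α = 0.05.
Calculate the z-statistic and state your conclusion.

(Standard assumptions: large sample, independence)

H₀: p = 0.5, H₁: p ≠ 0.5
Standard error: SE = √(p₀(1-p₀)/n) = √(0.5×0.5/249) = 0.031686
z-statistic: z = (p̂ - p₀)/SE = (0.38 - 0.5)/0.031686 = -3.7872
Critical value: z_0.025 = ±1.960
p-value = 0.0002
Decision: reject H₀ at α = 0.05

Answer: z = -3.7872, reject H₀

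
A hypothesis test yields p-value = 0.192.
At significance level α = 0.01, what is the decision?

Compare p-value to α:
0.192 ≥ 0.01
Decision: fail to reject H₀

Answer: fail to reject H₀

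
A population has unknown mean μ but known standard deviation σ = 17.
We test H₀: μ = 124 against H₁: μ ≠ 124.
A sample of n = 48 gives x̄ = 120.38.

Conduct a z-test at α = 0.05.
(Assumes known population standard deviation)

Answer: z = -1.4753, fail to reject H₀

Derivation:
Standard error: SE = σ/√n = 17/√48 = 2.4537
z-statistic: z = (x̄ - μ₀)/SE = (120.38 - 124)/2.4537 = -1.4753
Critical value: ±1.960
p-value = 0.1401
Decision: fail to reject H₀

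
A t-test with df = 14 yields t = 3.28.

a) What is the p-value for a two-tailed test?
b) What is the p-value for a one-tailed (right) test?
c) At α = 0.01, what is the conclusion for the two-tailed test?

Answer: a) 0.0055, b) 0.0027, c) reject H₀

Derivation:
Using t-distribution with df = 14:
a) Two-tailed: p = 2×P(T > 3.28) = 0.0055
b) One-tailed: p = P(T > 3.28) = 0.0027
c) 0.0055 < 0.01, reject H₀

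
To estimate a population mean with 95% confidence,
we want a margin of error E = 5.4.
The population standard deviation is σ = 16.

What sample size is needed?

z_0.025 = 1.960
n = (z×σ/E)² = (1.960×16/5.4)²
n = 33.7260
Round up: n = 34

Answer: n = 34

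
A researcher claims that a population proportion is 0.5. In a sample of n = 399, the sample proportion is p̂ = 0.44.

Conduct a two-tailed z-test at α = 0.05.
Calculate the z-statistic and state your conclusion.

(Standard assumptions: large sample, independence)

H₀: p = 0.5, H₁: p ≠ 0.5
Standard error: SE = √(p₀(1-p₀)/n) = √(0.5×0.5/399) = 0.025031
z-statistic: z = (p̂ - p₀)/SE = (0.44 - 0.5)/0.025031 = -2.3970
Critical value: z_0.025 = ±1.960
p-value = 0.0165
Decision: reject H₀ at α = 0.05

Answer: z = -2.3970, reject H₀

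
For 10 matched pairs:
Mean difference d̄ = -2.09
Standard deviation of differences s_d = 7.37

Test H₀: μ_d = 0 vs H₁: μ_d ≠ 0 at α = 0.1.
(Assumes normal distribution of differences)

Answer: t = -0.8968, fail to reject H₀

Derivation:
df = n - 1 = 9
SE = s_d/√n = 7.37/√10 = 2.3306
t = d̄/SE = -2.09/2.3306 = -0.8968
Critical value: t_{0.05,9} = ±1.833
p-value ≈ 0.3932
Decision: fail to reject H₀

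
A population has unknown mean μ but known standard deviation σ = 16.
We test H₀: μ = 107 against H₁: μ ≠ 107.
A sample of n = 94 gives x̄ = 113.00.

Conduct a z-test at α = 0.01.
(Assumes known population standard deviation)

Answer: z = 3.6357, reject H₀

Derivation:
Standard error: SE = σ/√n = 16/√94 = 1.6503
z-statistic: z = (x̄ - μ₀)/SE = (113.00 - 107)/1.6503 = 3.6357
Critical value: ±2.576
p-value = 0.0003
Decision: reject H₀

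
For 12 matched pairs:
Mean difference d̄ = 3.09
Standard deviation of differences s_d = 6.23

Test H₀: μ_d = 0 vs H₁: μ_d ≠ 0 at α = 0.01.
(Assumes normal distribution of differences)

Answer: t = 1.7182, fail to reject H₀

Derivation:
df = n - 1 = 11
SE = s_d/√n = 6.23/√12 = 1.7984
t = d̄/SE = 3.09/1.7984 = 1.7182
Critical value: t_{0.005,11} = ±3.106
p-value ≈ 0.1137
Decision: fail to reject H₀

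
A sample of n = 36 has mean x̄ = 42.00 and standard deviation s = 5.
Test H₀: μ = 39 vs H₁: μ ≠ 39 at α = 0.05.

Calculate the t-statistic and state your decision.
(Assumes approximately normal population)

df = n - 1 = 35
SE = s/√n = 5/√36 = 0.8333
t = (x̄ - μ₀)/SE = (42.00 - 39)/0.8333 = 3.6001
Critical value: t_{0.025,35} = ±2.030
p-value ≈ 0.0010
Decision: reject H₀

Answer: t = 3.6001, reject H₀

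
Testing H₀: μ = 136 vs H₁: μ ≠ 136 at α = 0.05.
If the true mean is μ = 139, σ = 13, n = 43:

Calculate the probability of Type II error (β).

SE = σ/√n = 13/√43 = 1.9825
Critical values: μ₀ ± z_0.025×SE = 136 ± 1.960×1.9825
Acceptance region: (132.1143, 139.8857)
Under H₁ (μ = 139): z_high = (139.8857 - 139)/1.9825 = 0.4468, z_low = (132.1143 - 139)/1.9825 = -3.4732
β = P(not reject | H₁) = Φ(0.4468) - Φ(-3.4732) ≈ 0.6722

Answer: β ≈ 0.6722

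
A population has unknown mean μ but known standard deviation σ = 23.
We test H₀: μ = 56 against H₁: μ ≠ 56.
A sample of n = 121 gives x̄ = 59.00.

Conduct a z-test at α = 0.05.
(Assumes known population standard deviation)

Standard error: SE = σ/√n = 23/√121 = 2.0909
z-statistic: z = (x̄ - μ₀)/SE = (59.00 - 56)/2.0909 = 1.4348
Critical value: ±1.960
p-value = 0.1513
Decision: fail to reject H₀

Answer: z = 1.4348, fail to reject H₀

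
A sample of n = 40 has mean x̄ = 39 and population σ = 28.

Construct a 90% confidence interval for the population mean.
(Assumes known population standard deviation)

Confidence level: 90%, α = 0.1
z_0.05 = 1.645
SE = σ/√n = 28/√40 = 4.4272
Margin of error = 1.645 × 4.4272 = 7.2827
CI: x̄ ± margin = 39 ± 7.2827
CI: (31.7173, 46.2827)

Answer: (31.7173, 46.2827)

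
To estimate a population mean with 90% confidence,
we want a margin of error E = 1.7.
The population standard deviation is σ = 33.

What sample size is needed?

z_0.05 = 1.645
n = (z×σ/E)² = (1.645×33/1.7)²
n = 1019.6752
Round up: n = 1020

Answer: n = 1020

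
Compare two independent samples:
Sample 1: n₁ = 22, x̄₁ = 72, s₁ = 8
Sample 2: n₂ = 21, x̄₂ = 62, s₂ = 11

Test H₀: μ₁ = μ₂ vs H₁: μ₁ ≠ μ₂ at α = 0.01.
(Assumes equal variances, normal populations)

Answer: t = 3.4210, reject H₀

Derivation:
Pooled variance: s²_p = [21×8² + 20×11²]/(41) = 91.8049
s_p = 9.5815
SE = s_p×√(1/n₁ + 1/n₂) = 9.5815×√(1/22 + 1/21) = 2.9231
t = (x̄₁ - x̄₂)/SE = (72 - 62)/2.9231 = 3.4210
df = 41, t-critical = ±2.701
Decision: reject H₀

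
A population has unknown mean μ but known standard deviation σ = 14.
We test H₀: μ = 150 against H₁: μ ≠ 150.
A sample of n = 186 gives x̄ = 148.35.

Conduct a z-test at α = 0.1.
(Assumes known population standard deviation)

Standard error: SE = σ/√n = 14/√186 = 1.0265
z-statistic: z = (x̄ - μ₀)/SE = (148.35 - 150)/1.0265 = -1.6074
Critical value: ±1.645
p-value = 0.1080
Decision: fail to reject H₀

Answer: z = -1.6074, fail to reject H₀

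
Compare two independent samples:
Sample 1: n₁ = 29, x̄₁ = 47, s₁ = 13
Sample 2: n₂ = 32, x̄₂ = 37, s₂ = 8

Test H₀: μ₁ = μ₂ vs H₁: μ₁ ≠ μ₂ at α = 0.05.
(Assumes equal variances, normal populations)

Pooled variance: s²_p = [28×13² + 31×8²]/(59) = 113.8305
s_p = 10.6691
SE = s_p×√(1/n₁ + 1/n₂) = 10.6691×√(1/29 + 1/32) = 2.7354
t = (x̄₁ - x̄₂)/SE = (47 - 37)/2.7354 = 3.6558
df = 59, t-critical = ±2.001
Decision: reject H₀

Answer: t = 3.6558, reject H₀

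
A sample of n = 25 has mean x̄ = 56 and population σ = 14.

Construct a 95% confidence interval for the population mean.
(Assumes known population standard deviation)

Confidence level: 95%, α = 0.05
z_0.025 = 1.960
SE = σ/√n = 14/√25 = 2.8000
Margin of error = 1.960 × 2.8000 = 5.4880
CI: x̄ ± margin = 56 ± 5.4880
CI: (50.5120, 61.4880)

Answer: (50.5120, 61.4880)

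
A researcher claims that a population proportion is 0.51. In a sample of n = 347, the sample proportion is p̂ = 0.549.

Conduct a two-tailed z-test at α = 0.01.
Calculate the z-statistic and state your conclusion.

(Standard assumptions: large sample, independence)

H₀: p = 0.51, H₁: p ≠ 0.51
Standard error: SE = √(p₀(1-p₀)/n) = √(0.51×0.49/347) = 0.026836
z-statistic: z = (p̂ - p₀)/SE = (0.549 - 0.51)/0.026836 = 1.4533
Critical value: z_0.005 = ±2.576
p-value = 0.1461
Decision: fail to reject H₀ at α = 0.01

Answer: z = 1.4533, fail to reject H₀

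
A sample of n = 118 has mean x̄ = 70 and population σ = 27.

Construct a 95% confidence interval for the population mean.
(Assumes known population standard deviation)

Confidence level: 95%, α = 0.05
z_0.025 = 1.960
SE = σ/√n = 27/√118 = 2.4856
Margin of error = 1.960 × 2.4856 = 4.8718
CI: x̄ ± margin = 70 ± 4.8718
CI: (65.1282, 74.8718)

Answer: (65.1282, 74.8718)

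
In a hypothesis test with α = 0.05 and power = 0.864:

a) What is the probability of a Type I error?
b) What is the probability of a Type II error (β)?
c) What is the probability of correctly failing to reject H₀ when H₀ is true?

a) Type I error probability = α = 0.05
b) Power = P(reject H₀ | H₁ true) = 1 - β = 0.864, so Type II error probability = β = 1 - Power = 0.136
c) P(fail to reject H₀ | H₀ true) = 1 - α = 0.95

Answer: a) 0.05, b) 0.136, c) 0.95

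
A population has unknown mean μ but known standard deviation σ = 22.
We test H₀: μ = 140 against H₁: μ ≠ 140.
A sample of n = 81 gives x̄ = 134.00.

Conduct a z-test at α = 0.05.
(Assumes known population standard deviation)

Standard error: SE = σ/√n = 22/√81 = 2.4444
z-statistic: z = (x̄ - μ₀)/SE = (134.00 - 140)/2.4444 = -2.4546
Critical value: ±1.960
p-value = 0.0141
Decision: reject H₀

Answer: z = -2.4546, reject H₀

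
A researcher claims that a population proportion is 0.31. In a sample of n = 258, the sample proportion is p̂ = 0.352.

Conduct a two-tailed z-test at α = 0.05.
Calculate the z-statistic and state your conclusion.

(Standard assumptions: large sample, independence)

H₀: p = 0.31, H₁: p ≠ 0.31
Standard error: SE = √(p₀(1-p₀)/n) = √(0.31×0.69/258) = 0.028794
z-statistic: z = (p̂ - p₀)/SE = (0.352 - 0.31)/0.028794 = 1.4586
Critical value: z_0.025 = ±1.960
p-value = 0.1447
Decision: fail to reject H₀ at α = 0.05

Answer: z = 1.4586, fail to reject H₀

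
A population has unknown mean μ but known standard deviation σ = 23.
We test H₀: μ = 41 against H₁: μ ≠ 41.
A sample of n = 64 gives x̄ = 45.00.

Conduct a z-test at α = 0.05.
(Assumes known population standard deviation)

Answer: z = 1.3913, fail to reject H₀

Derivation:
Standard error: SE = σ/√n = 23/√64 = 2.8750
z-statistic: z = (x̄ - μ₀)/SE = (45.00 - 41)/2.8750 = 1.3913
Critical value: ±1.960
p-value = 0.1641
Decision: fail to reject H₀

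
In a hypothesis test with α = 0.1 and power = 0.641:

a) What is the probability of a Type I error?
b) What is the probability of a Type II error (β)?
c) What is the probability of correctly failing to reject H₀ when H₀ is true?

Answer: a) 0.1, b) 0.359, c) 0.9

Derivation:
a) Type I error probability = α = 0.1
b) Power = P(reject H₀ | H₁ true) = 1 - β = 0.641, so Type II error probability = β = 1 - Power = 0.359
c) P(fail to reject H₀ | H₀ true) = 1 - α = 0.9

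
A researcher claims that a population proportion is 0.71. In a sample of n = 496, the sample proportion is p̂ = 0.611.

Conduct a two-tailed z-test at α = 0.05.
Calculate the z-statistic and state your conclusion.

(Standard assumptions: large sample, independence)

H₀: p = 0.71, H₁: p ≠ 0.71
Standard error: SE = √(p₀(1-p₀)/n) = √(0.71×0.29/496) = 0.020375
z-statistic: z = (p̂ - p₀)/SE = (0.611 - 0.71)/0.020375 = -4.8589
Critical value: z_0.025 = ±1.960
p-value < 0.0001
Decision: reject H₀ at α = 0.05

Answer: z = -4.8589, reject H₀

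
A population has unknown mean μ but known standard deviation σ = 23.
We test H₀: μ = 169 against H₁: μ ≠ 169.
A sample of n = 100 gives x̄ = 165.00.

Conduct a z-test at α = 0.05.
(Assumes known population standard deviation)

Answer: z = -1.7391, fail to reject H₀

Derivation:
Standard error: SE = σ/√n = 23/√100 = 2.3000
z-statistic: z = (x̄ - μ₀)/SE = (165.00 - 169)/2.3000 = -1.7391
Critical value: ±1.960
p-value = 0.0820
Decision: fail to reject H₀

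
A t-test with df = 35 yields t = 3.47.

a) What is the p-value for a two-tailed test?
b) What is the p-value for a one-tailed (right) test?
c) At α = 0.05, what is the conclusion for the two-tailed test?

Answer: a) 0.0014, b) 0.0007, c) reject H₀

Derivation:
Using t-distribution with df = 35:
a) Two-tailed: p = 2×P(T > 3.47) = 0.0014
b) One-tailed: p = P(T > 3.47) = 0.0007
c) 0.0014 < 0.05, reject H₀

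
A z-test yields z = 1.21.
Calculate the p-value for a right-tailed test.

For z = 1.21:
p = P(Z > 1.21) = 1 - Φ(1.21) = 0.1131

Answer: p-value ≈ 0.1131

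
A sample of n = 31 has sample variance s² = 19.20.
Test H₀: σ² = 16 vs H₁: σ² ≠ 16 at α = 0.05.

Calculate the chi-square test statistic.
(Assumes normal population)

Answer: χ² = 36.0000, fail to reject H₀

Derivation:
df = n - 1 = 30
χ² = (n-1)s²/σ₀² = 30×19.20/16 = 36.0000
Critical values: χ²_{0.975,30} = 16.791, χ²_{0.025,30} = 46.979
Rejection region: χ² < 16.791 or χ² > 46.979
Decision: fail to reject H₀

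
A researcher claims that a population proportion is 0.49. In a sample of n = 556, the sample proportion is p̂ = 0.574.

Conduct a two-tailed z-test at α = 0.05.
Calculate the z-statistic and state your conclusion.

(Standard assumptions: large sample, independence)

Answer: z = 3.9623, reject H₀

Derivation:
H₀: p = 0.49, H₁: p ≠ 0.49
Standard error: SE = √(p₀(1-p₀)/n) = √(0.49×0.51/556) = 0.021200
z-statistic: z = (p̂ - p₀)/SE = (0.574 - 0.49)/0.021200 = 3.9623
Critical value: z_0.025 = ±1.960
p-value = 0.0001
Decision: reject H₀ at α = 0.05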